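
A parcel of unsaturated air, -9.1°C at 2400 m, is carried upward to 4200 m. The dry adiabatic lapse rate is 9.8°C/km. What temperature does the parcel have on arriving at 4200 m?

-26.74°C

2400–4200 m, dry adiabatic: Δz = 1.8 km ⇒ ΔT = -17.64°C; T = -26.74°C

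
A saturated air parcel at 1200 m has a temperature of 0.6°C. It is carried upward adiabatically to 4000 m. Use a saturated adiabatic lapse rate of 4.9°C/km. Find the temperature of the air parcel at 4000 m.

-13.12°C

1200–4000 m, saturated adiabatic: Δz = 2.8 km ⇒ ΔT = -13.72°C; T = -13.12°C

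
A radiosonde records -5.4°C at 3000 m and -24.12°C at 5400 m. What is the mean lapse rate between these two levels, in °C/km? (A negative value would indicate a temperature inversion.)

7.8°C/km

Γ = −ΔT/Δz = (-5.4 − (-24.12)) / (5400 − 3000) m
  = 18.72°C / 2.4 km = 7.8°C/km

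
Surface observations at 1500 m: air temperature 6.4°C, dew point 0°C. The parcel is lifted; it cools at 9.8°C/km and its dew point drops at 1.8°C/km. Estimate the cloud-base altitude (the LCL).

T and T_d converge at 9.8 − 1.8 = 8°C per km
Height above start = (6.4 − 0) / 8 = 0.8 km
LCL altitude = 1500 m + 800 m = 2300 m

2300 m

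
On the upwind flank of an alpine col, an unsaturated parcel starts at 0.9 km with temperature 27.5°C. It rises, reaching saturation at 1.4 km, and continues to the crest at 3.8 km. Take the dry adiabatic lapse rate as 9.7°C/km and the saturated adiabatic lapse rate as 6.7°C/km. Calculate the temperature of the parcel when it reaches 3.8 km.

6.57°C

900 → 1400 m (dry, 9.7°C/km): ΔT = -9.7 × 0.5 = -4.85°C → T = 22.65°C
1400 → 3800 m (saturated, 6.7°C/km): ΔT = -6.7 × 2.4 = -16.08°C → T = 6.57°C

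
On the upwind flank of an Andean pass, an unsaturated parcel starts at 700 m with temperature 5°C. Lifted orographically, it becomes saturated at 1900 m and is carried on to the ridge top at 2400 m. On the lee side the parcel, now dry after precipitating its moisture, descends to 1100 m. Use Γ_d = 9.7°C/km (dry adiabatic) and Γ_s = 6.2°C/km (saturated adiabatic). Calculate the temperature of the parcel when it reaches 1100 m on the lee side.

Dry to 1900 m: -9.7 × 1.2 km = -11.64°C, so T = -6.64°C.
Saturated to 2400 m: -6.2 × 0.5 km = -3.1°C, so T = -9.74°C.
Dry descent to 1100 m: +9.7 × 1.3 km = +12.61°C, so T = 2.87°C.

2.87°C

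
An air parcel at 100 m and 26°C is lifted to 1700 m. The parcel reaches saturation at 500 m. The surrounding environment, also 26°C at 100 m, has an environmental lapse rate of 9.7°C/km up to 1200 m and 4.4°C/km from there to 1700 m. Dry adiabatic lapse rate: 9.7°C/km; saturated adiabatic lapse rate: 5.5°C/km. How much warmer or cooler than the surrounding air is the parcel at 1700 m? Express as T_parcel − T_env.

+2.39°C (parcel warmer than environment)

Parcel:
  From 100 m to 500 m (dry): cools by 9.7 × 0.4 = 3.88°C, giving 22.12°C.
  From 500 m to 1700 m (saturated): cools by 5.5 × 1.2 = 6.6°C, giving 15.52°C.
Environment:
  From 100 m to 1200 m (environment, lower layer): cools by 9.7 × 1.1 = 10.67°C, giving 15.33°C.
  From 1200 m to 1700 m (environment, upper layer): cools by 4.4 × 0.5 = 2.2°C, giving 13.13°C.
T_parcel − T_env = 15.52 − 13.13 = +2.39°C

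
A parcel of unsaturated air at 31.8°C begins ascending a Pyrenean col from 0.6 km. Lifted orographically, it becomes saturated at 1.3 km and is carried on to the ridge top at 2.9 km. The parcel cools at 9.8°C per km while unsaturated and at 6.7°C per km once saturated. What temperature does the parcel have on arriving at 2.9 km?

14.22°C

600–1300 m, dry: Δz = 0.7 km ⇒ ΔT = -6.86°C; T = 24.94°C
1300–2900 m, saturated: Δz = 1.6 km ⇒ ΔT = -10.72°C; T = 14.22°C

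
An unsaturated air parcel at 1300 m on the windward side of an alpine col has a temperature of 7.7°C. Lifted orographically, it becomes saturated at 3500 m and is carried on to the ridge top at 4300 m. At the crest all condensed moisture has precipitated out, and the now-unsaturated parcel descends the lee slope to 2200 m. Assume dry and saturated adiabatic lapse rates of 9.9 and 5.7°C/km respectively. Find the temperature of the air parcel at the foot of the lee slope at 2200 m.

Dry to 3500 m: -9.9 × 2.2 km = -21.78°C, so T = -14.08°C.
Saturated to 4300 m: -5.7 × 0.8 km = -4.56°C, so T = -18.64°C.
Dry descent to 2200 m: +9.9 × 2.1 km = +20.79°C, so T = 2.15°C.

2.15°C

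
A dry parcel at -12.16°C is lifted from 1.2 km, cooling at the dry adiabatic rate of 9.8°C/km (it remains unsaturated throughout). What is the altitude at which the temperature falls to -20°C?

Height above start = (-12.16 − (-20)) / 9.8 = 0.8 km
Altitude = 1200 m + 800 m = 2000 m

2 km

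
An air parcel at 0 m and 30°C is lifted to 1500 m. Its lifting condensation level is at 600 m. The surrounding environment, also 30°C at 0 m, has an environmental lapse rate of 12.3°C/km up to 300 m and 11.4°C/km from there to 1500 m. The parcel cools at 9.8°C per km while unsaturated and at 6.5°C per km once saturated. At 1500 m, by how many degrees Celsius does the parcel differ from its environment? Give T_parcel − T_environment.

Parcel:
  From 0 m to 600 m (dry): cools by 9.8 × 0.6 = 5.88°C, giving 24.12°C.
  From 600 m to 1500 m (saturated): cools by 6.5 × 0.9 = 5.85°C, giving 18.27°C.
Environment:
  From 0 m to 300 m (environment, lower layer): cools by 12.3 × 0.3 = 3.69°C, giving 26.31°C.
  From 300 m to 1500 m (environment, upper layer): cools by 11.4 × 1.2 = 13.68°C, giving 12.63°C.
T_parcel − T_env = 18.27 − 12.63 = +5.64°C

+5.64°C (parcel warmer than environment)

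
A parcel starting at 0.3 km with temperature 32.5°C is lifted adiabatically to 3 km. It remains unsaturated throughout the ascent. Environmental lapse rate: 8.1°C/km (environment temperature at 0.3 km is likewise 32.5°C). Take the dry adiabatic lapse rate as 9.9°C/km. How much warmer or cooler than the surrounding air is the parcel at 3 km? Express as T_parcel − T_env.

Parcel:
  From 300 m to 3000 m (dry): cools by 9.9 × 2.7 = 26.73°C, giving 5.77°C.
Environment:
  From 300 m to 3000 m (environment): cools by 8.1 × 2.7 = 21.87°C, giving 10.63°C.
T_parcel − T_env = 5.77 − 10.63 = -4.86°C

-4.86°C (parcel cooler than environment)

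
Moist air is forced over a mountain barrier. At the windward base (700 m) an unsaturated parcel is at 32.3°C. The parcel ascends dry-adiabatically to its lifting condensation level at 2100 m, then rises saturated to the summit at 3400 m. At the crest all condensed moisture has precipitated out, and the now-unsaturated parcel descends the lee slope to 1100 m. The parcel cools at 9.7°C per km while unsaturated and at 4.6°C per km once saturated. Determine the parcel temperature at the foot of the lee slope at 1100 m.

From 700 m to 2100 m (dry): cools by 9.7 × 1.4 = 13.58°C, giving 18.72°C.
From 2100 m to 3400 m (saturated): cools by 4.6 × 1.3 = 5.98°C, giving 12.74°C.
From 3400 m to 1100 m (dry descent): warms by 9.7 × 2.3 = 22.31°C, giving 35.05°C.

35.05°C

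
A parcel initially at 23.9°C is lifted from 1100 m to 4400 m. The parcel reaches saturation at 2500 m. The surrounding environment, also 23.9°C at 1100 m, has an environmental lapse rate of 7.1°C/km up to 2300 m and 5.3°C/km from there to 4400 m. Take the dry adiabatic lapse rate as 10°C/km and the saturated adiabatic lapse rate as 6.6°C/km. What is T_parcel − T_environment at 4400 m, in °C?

-6.89°C (parcel cooler than environment)

Parcel:
  Dry to 2500 m: -10 × 1.4 km = -14°C, so T = 9.9°C.
  Saturated to 4400 m: -6.6 × 1.9 km = -12.54°C, so T = -2.64°C.
Environment:
  Environment, lower layer to 2300 m: -7.1 × 1.2 km = -8.52°C, so T = 15.38°C.
  Environment, upper layer to 4400 m: -5.3 × 2.1 km = -11.13°C, so T = 4.25°C.
T_parcel − T_env = -2.64 − 4.25 = -6.89°C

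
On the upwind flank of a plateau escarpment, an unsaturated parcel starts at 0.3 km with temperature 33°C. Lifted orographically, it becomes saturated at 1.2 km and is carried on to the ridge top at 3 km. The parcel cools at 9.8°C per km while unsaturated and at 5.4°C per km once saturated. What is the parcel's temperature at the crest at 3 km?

14.46°C

From 300 m to 1200 m (dry): cools by 9.8 × 0.9 = 8.82°C, giving 24.18°C.
From 1200 m to 3000 m (saturated): cools by 5.4 × 1.8 = 9.72°C, giving 14.46°C.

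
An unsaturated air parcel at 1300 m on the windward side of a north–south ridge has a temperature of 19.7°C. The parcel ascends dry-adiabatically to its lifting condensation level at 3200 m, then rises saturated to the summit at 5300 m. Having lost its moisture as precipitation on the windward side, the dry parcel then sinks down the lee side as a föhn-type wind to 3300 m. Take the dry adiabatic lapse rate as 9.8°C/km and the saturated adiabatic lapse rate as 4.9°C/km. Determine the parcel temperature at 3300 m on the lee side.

1300–3200 m, dry: Δz = 1.9 km ⇒ ΔT = -18.62°C; T = 1.08°C
3200–5300 m, saturated: Δz = 2.1 km ⇒ ΔT = -10.29°C; T = -9.21°C
5300–3300 m, dry descent: Δz = 2 km ⇒ ΔT = +19.6°C; T = 10.39°C

10.39°C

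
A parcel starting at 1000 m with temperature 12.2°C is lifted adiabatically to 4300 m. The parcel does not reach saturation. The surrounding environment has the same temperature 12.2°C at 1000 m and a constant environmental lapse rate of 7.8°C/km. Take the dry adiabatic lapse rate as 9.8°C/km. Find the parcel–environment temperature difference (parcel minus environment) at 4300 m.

-6.6°C (parcel cooler than environment)

Parcel:
  1000 → 4300 m (dry, 9.8°C/km): ΔT = -9.8 × 3.3 = -32.34°C → T = -20.14°C
Environment:
  1000 → 4300 m (environment, 7.8°C/km): ΔT = -7.8 × 3.3 = -25.74°C → T = -13.54°C
T_parcel − T_env = -20.14 − (-13.54) = -6.6°C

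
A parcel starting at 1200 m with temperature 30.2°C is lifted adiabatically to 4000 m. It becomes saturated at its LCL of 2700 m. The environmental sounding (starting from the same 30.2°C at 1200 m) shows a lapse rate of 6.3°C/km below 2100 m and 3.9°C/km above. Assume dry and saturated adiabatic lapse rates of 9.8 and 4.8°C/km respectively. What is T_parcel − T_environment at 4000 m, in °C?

-7.86°C (parcel cooler than environment)

Parcel:
  1200 → 2700 m (dry, 9.8°C/km): ΔT = -9.8 × 1.5 = -14.7°C → T = 15.5°C
  2700 → 4000 m (saturated, 4.8°C/km): ΔT = -4.8 × 1.3 = -6.24°C → T = 9.26°C
Environment:
  1200 → 2100 m (environment, lower layer, 6.3°C/km): ΔT = -6.3 × 0.9 = -5.67°C → T = 24.53°C
  2100 → 4000 m (environment, upper layer, 3.9°C/km): ΔT = -3.9 × 1.9 = -7.41°C → T = 17.12°C
T_parcel − T_env = 9.26 − 17.12 = -7.86°C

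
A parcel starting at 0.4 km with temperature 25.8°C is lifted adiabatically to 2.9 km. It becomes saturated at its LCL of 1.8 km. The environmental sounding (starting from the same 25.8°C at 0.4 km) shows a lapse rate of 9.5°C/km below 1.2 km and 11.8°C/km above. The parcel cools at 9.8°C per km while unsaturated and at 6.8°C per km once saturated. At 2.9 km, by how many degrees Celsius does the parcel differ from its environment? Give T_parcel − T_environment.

Parcel:
  400–1800 m, dry: Δz = 1.4 km ⇒ ΔT = -13.72°C; T = 12.08°C
  1800–2900 m, saturated: Δz = 1.1 km ⇒ ΔT = -7.48°C; T = 4.6°C
Environment:
  400–1200 m, environment, lower layer: Δz = 0.8 km ⇒ ΔT = -7.6°C; T = 18.2°C
  1200–2900 m, environment, upper layer: Δz = 1.7 km ⇒ ΔT = -20.06°C; T = -1.86°C
T_parcel − T_env = 4.6 − (-1.86) = +6.46°C

+6.46°C (parcel warmer than environment)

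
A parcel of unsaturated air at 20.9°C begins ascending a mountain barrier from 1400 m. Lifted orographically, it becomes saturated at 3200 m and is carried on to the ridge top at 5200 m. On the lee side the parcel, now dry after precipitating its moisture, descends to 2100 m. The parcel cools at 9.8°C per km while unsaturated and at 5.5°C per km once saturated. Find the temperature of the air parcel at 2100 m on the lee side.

Dry to 3200 m: -9.8 × 1.8 km = -17.64°C, so T = 3.26°C.
Saturated to 5200 m: -5.5 × 2 km = -11°C, so T = -7.74°C.
Dry descent to 2100 m: +9.8 × 3.1 km = +30.38°C, so T = 22.64°C.

22.64°C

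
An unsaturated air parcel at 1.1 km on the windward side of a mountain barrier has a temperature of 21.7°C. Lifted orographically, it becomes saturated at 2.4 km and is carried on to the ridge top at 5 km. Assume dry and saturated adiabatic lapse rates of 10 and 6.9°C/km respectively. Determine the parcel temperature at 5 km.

-9.24°C

From 1100 m to 2400 m (dry): cools by 10 × 1.3 = 13°C, giving 8.7°C.
From 2400 m to 5000 m (saturated): cools by 6.9 × 2.6 = 17.94°C, giving -9.24°C.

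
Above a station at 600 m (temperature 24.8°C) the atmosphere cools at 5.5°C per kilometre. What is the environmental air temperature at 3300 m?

9.95°C

600–3300 m, environmental: Δz = 2.7 km ⇒ ΔT = -14.85°C; T = 9.95°C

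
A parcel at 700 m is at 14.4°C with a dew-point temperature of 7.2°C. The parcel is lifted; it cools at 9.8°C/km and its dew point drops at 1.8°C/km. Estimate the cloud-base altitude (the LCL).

T and T_d converge at 9.8 − 1.8 = 8°C per km
Height above start = (14.4 − 7.2) / 8 = 0.9 km
LCL altitude = 700 m + 900 m = 1600 m

1600 m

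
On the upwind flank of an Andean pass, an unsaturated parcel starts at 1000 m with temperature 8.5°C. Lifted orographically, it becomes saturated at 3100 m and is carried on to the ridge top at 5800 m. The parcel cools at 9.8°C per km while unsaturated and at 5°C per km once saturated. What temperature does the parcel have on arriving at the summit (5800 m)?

-25.58°C

1000–3100 m, dry: Δz = 2.1 km ⇒ ΔT = -20.58°C; T = -12.08°C
3100–5800 m, saturated: Δz = 2.7 km ⇒ ΔT = -13.5°C; T = -25.58°C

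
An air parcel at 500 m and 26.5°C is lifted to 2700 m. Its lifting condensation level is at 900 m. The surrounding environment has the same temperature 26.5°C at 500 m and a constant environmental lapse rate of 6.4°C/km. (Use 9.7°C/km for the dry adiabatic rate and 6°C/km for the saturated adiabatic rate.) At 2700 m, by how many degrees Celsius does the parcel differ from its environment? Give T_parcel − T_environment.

-0.6°C (parcel cooler than environment)

Parcel:
  From 500 m to 900 m (dry): cools by 9.7 × 0.4 = 3.88°C, giving 22.62°C.
  From 900 m to 2700 m (saturated): cools by 6 × 1.8 = 10.8°C, giving 11.82°C.
Environment:
  From 500 m to 2700 m (environment): cools by 6.4 × 2.2 = 14.08°C, giving 12.42°C.
T_parcel − T_env = 11.82 − 12.42 = -0.6°C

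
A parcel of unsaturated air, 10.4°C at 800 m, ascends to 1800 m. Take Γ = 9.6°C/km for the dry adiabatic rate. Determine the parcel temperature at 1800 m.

0.8°C

From 800 m to 1800 m (dry adiabatic): cools by 9.6 × 1 = 9.6°C, giving 0.8°C.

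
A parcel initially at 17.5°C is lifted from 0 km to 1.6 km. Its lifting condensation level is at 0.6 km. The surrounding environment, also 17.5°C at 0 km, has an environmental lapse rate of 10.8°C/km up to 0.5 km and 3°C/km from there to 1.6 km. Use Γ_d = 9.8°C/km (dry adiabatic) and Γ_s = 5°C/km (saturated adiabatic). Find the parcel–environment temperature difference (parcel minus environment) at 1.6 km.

Parcel:
  Dry to 600 m: -9.8 × 0.6 km = -5.88°C, so T = 11.62°C.
  Saturated to 1600 m: -5 × 1 km = -5°C, so T = 6.62°C.
Environment:
  Environment, lower layer to 500 m: -10.8 × 0.5 km = -5.4°C, so T = 12.1°C.
  Environment, upper layer to 1600 m: -3 × 1.1 km = -3.3°C, so T = 8.8°C.
T_parcel − T_env = 6.62 − 8.8 = -2.18°C

-2.18°C (parcel cooler than environment)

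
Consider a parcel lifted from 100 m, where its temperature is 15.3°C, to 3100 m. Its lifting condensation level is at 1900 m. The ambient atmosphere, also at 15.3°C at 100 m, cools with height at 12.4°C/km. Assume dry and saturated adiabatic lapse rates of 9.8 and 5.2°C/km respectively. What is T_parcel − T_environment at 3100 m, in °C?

Parcel:
  Dry to 1900 m: -9.8 × 1.8 km = -17.64°C, so T = -2.34°C.
  Saturated to 3100 m: -5.2 × 1.2 km = -6.24°C, so T = -8.58°C.
Environment:
  Environment to 3100 m: -12.4 × 3 km = -37.2°C, so T = -21.9°C.
T_parcel − T_env = -8.58 − (-21.9) = +13.32°C

+13.32°C (parcel warmer than environment)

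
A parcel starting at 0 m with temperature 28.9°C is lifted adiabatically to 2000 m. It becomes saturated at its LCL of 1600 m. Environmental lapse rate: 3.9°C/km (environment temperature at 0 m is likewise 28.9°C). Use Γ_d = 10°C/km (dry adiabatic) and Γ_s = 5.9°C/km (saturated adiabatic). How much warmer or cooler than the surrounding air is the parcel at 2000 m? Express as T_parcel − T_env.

Parcel:
  Dry to 1600 m: -10 × 1.6 km = -16°C, so T = 12.9°C.
  Saturated to 2000 m: -5.9 × 0.4 km = -2.36°C, so T = 10.54°C.
Environment:
  Environment to 2000 m: -3.9 × 2 km = -7.8°C, so T = 21.1°C.
T_parcel − T_env = 10.54 − 21.1 = -10.56°C

-10.56°C (parcel cooler than environment)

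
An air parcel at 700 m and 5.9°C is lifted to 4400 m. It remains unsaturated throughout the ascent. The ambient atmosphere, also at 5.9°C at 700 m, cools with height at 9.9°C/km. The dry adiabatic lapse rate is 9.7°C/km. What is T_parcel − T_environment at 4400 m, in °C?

Parcel:
  700 → 4400 m (dry, 9.7°C/km): ΔT = -9.7 × 3.7 = -35.89°C → T = -29.99°C
Environment:
  700 → 4400 m (environment, 9.9°C/km): ΔT = -9.9 × 3.7 = -36.63°C → T = -30.73°C
T_parcel − T_env = -29.99 − (-30.73) = +0.74°C

+0.74°C (parcel warmer than environment)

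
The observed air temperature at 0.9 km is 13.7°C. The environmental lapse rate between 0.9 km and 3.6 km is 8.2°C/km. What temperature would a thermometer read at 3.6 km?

900–3600 m, environmental: Δz = 2.7 km ⇒ ΔT = -22.14°C; T = -8.44°C

-8.44°C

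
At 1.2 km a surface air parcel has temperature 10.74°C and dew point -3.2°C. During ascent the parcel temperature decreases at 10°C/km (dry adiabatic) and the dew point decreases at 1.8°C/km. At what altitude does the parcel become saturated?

T and T_d converge at 10 − 1.8 = 8.2°C per km
Height above start = (10.74 − (-3.2)) / 8.2 = 1.7 km
LCL altitude = 1200 m + 1700 m = 2900 m

2.9 km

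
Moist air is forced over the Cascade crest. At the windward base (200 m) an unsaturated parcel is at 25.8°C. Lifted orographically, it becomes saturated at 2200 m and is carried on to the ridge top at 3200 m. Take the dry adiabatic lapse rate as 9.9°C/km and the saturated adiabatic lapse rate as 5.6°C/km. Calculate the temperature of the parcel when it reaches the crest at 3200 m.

0.4°C

200–2200 m, dry: Δz = 2 km ⇒ ΔT = -19.8°C; T = 6°C
2200–3200 m, saturated: Δz = 1 km ⇒ ΔT = -5.6°C; T = 0.4°C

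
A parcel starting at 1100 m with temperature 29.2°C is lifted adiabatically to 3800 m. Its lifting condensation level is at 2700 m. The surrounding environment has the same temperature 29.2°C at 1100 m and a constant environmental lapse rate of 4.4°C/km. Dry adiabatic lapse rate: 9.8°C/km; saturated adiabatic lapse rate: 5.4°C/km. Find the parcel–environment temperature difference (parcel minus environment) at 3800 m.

-9.74°C (parcel cooler than environment)

Parcel:
  1100 → 2700 m (dry, 9.8°C/km): ΔT = -9.8 × 1.6 = -15.68°C → T = 13.52°C
  2700 → 3800 m (saturated, 5.4°C/km): ΔT = -5.4 × 1.1 = -5.94°C → T = 7.58°C
Environment:
  1100 → 3800 m (environment, 4.4°C/km): ΔT = -4.4 × 2.7 = -11.88°C → T = 17.32°C
T_parcel − T_env = 7.58 − 17.32 = -9.74°C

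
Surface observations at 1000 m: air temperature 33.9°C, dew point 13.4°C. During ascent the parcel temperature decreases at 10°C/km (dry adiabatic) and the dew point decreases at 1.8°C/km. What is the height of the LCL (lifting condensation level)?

T and T_d converge at 10 − 1.8 = 8.2°C per km
Height above start = (33.9 − 13.4) / 8.2 = 2.5 km
LCL altitude = 1000 m + 2500 m = 3500 m

3500 m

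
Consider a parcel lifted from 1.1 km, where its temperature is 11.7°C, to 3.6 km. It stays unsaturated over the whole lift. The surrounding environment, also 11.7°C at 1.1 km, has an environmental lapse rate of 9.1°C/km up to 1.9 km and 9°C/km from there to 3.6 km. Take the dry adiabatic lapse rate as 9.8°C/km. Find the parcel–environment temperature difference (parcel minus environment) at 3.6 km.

-1.92°C (parcel cooler than environment)

Parcel:
  From 1100 m to 3600 m (dry): cools by 9.8 × 2.5 = 24.5°C, giving -12.8°C.
Environment:
  From 1100 m to 1900 m (environment, lower layer): cools by 9.1 × 0.8 = 7.28°C, giving 4.42°C.
  From 1900 m to 3600 m (environment, upper layer): cools by 9 × 1.7 = 15.3°C, giving -10.88°C.
T_parcel − T_env = -12.8 − (-10.88) = -1.92°C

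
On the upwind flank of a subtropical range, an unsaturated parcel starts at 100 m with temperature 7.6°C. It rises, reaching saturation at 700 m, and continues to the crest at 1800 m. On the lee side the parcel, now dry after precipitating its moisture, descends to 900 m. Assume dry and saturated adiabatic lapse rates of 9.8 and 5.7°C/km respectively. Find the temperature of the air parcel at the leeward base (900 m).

4.27°C

Dry to 700 m: -9.8 × 0.6 km = -5.88°C, so T = 1.72°C.
Saturated to 1800 m: -5.7 × 1.1 km = -6.27°C, so T = -4.55°C.
Dry descent to 900 m: +9.8 × 0.9 km = +8.82°C, so T = 4.27°C.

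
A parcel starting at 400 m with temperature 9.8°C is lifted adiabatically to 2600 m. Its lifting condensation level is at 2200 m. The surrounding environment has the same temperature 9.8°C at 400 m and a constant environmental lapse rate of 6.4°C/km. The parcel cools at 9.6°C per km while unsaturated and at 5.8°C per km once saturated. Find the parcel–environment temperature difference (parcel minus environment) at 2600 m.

Parcel:
  From 400 m to 2200 m (dry): cools by 9.6 × 1.8 = 17.28°C, giving -7.48°C.
  From 2200 m to 2600 m (saturated): cools by 5.8 × 0.4 = 2.32°C, giving -9.8°C.
Environment:
  From 400 m to 2600 m (environment): cools by 6.4 × 2.2 = 14.08°C, giving -4.28°C.
T_parcel − T_env = -9.8 − (-4.28) = -5.52°C

-5.52°C (parcel cooler than environment)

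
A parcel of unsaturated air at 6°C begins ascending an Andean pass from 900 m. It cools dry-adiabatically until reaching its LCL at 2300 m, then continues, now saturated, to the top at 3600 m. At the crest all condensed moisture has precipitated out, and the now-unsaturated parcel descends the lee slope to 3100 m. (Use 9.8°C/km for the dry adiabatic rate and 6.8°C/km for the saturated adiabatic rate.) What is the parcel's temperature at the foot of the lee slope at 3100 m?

From 900 m to 2300 m (dry): cools by 9.8 × 1.4 = 13.72°C, giving -7.72°C.
From 2300 m to 3600 m (saturated): cools by 6.8 × 1.3 = 8.84°C, giving -16.56°C.
From 3600 m to 3100 m (dry descent): warms by 9.8 × 0.5 = 4.9°C, giving -11.66°C.

-11.66°C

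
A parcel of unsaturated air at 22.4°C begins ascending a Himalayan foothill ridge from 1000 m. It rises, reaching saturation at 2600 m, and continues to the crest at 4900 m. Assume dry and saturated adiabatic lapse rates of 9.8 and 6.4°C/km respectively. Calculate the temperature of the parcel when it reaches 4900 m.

-8°C

From 1000 m to 2600 m (dry): cools by 9.8 × 1.6 = 15.68°C, giving 6.72°C.
From 2600 m to 4900 m (saturated): cools by 6.4 × 2.3 = 14.72°C, giving -8°C.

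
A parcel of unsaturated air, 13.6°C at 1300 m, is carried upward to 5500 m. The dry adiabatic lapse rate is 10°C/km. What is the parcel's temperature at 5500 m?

-28.4°C

From 1300 m to 5500 m (dry adiabatic): cools by 10 × 4.2 = 42°C, giving -28.4°C.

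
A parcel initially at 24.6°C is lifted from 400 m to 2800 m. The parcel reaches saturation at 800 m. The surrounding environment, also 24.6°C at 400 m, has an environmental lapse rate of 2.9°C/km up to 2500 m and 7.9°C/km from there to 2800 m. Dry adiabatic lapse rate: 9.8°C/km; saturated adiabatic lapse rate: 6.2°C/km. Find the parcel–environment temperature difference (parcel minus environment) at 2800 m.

-7.86°C (parcel cooler than environment)

Parcel:
  400–800 m, dry: Δz = 0.4 km ⇒ ΔT = -3.92°C; T = 20.68°C
  800–2800 m, saturated: Δz = 2 km ⇒ ΔT = -12.4°C; T = 8.28°C
Environment:
  400–2500 m, environment, lower layer: Δz = 2.1 km ⇒ ΔT = -6.09°C; T = 18.51°C
  2500–2800 m, environment, upper layer: Δz = 0.3 km ⇒ ΔT = -2.37°C; T = 16.14°C
T_parcel − T_env = 8.28 − 16.14 = -7.86°C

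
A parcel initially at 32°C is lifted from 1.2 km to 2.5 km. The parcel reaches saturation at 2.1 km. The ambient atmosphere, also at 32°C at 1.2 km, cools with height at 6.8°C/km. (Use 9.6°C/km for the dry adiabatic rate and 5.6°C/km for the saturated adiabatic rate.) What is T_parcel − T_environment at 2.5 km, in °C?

Parcel:
  1200–2100 m, dry: Δz = 0.9 km ⇒ ΔT = -8.64°C; T = 23.36°C
  2100–2500 m, saturated: Δz = 0.4 km ⇒ ΔT = -2.24°C; T = 21.12°C
Environment:
  1200–2500 m, environment: Δz = 1.3 km ⇒ ΔT = -8.84°C; T = 23.16°C
T_parcel − T_env = 21.12 − 23.16 = -2.04°C

-2.04°C (parcel cooler than environment)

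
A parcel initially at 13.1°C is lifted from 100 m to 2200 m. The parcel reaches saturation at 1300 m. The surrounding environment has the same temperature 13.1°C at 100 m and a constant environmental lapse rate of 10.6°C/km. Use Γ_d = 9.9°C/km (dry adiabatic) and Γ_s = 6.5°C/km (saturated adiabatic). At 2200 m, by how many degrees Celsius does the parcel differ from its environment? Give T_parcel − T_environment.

Parcel:
  100–1300 m, dry: Δz = 1.2 km ⇒ ΔT = -11.88°C; T = 1.22°C
  1300–2200 m, saturated: Δz = 0.9 km ⇒ ΔT = -5.85°C; T = -4.63°C
Environment:
  100–2200 m, environment: Δz = 2.1 km ⇒ ΔT = -22.26°C; T = -9.16°C
T_parcel − T_env = -4.63 − (-9.16) = +4.53°C

+4.53°C (parcel warmer than environment)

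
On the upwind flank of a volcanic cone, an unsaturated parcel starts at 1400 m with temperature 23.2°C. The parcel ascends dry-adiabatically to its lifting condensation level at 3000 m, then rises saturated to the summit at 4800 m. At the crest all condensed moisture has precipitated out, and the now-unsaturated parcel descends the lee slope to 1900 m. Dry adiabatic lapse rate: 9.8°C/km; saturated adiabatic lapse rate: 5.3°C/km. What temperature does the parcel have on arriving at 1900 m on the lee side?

Dry to 3000 m: -9.8 × 1.6 km = -15.68°C, so T = 7.52°C.
Saturated to 4800 m: -5.3 × 1.8 km = -9.54°C, so T = -2.02°C.
Dry descent to 1900 m: +9.8 × 2.9 km = +28.42°C, so T = 26.4°C.

26.4°C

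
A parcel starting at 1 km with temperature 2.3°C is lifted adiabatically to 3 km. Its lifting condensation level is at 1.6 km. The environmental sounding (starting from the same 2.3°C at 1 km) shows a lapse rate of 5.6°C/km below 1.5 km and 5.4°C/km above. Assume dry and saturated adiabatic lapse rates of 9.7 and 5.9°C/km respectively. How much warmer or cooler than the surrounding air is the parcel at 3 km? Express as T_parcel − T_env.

-3.18°C (parcel cooler than environment)

Parcel:
  From 1000 m to 1600 m (dry): cools by 9.7 × 0.6 = 5.82°C, giving -3.52°C.
  From 1600 m to 3000 m (saturated): cools by 5.9 × 1.4 = 8.26°C, giving -11.78°C.
Environment:
  From 1000 m to 1500 m (environment, lower layer): cools by 5.6 × 0.5 = 2.8°C, giving -0.5°C.
  From 1500 m to 3000 m (environment, upper layer): cools by 5.4 × 1.5 = 8.1°C, giving -8.6°C.
T_parcel − T_env = -11.78 − (-8.6) = -3.18°C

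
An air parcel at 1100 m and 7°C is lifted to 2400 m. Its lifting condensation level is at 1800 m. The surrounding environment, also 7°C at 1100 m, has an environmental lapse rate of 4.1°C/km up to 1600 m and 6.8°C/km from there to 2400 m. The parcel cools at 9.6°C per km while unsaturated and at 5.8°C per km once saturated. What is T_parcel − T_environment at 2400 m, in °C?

-2.71°C (parcel cooler than environment)

Parcel:
  Dry to 1800 m: -9.6 × 0.7 km = -6.72°C, so T = 0.28°C.
  Saturated to 2400 m: -5.8 × 0.6 km = -3.48°C, so T = -3.2°C.
Environment:
  Environment, lower layer to 1600 m: -4.1 × 0.5 km = -2.05°C, so T = 4.95°C.
  Environment, upper layer to 2400 m: -6.8 × 0.8 km = -5.44°C, so T = -0.49°C.
T_parcel − T_env = -3.2 − (-0.49) = -2.71°C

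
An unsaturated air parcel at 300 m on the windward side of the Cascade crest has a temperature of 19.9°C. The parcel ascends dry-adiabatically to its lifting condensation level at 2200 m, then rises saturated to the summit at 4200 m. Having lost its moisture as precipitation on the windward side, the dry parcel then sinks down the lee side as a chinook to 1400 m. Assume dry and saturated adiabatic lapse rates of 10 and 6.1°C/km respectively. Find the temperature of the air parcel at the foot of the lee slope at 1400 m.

From 300 m to 2200 m (dry): cools by 10 × 1.9 = 19°C, giving 0.9°C.
From 2200 m to 4200 m (saturated): cools by 6.1 × 2 = 12.2°C, giving -11.3°C.
From 4200 m to 1400 m (dry descent): warms by 10 × 2.8 = 28°C, giving 16.7°C.

16.7°C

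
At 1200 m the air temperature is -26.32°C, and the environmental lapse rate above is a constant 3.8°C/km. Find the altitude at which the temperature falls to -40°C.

4800 m

Height above start = (-26.32 − (-40)) / 3.8 = 3.6 km
Altitude = 1200 m + 3600 m = 4800 m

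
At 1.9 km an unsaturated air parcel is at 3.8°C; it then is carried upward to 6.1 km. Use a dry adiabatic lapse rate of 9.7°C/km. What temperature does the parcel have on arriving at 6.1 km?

-36.94°C

Dry adiabatic to 6100 m: -9.7 × 4.2 km = -40.74°C, so T = -36.94°C.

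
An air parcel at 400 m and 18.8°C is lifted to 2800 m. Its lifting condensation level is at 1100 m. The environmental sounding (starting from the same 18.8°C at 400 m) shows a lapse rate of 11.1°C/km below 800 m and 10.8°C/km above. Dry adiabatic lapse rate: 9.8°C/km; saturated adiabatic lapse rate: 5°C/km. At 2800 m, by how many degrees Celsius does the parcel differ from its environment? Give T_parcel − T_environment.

Parcel:
  From 400 m to 1100 m (dry): cools by 9.8 × 0.7 = 6.86°C, giving 11.94°C.
  From 1100 m to 2800 m (saturated): cools by 5 × 1.7 = 8.5°C, giving 3.44°C.
Environment:
  From 400 m to 800 m (environment, lower layer): cools by 11.1 × 0.4 = 4.44°C, giving 14.36°C.
  From 800 m to 2800 m (environment, upper layer): cools by 10.8 × 2 = 21.6°C, giving -7.24°C.
T_parcel − T_env = 3.44 − (-7.24) = +10.68°C

+10.68°C (parcel warmer than environment)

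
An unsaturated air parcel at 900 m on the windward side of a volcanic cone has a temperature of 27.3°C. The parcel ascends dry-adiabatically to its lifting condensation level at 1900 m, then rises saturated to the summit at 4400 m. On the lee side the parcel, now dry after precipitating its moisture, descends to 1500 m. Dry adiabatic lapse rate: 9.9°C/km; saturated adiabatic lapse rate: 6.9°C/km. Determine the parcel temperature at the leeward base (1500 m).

From 900 m to 1900 m (dry): cools by 9.9 × 1 = 9.9°C, giving 17.4°C.
From 1900 m to 4400 m (saturated): cools by 6.9 × 2.5 = 17.25°C, giving 0.15°C.
From 4400 m to 1500 m (dry descent): warms by 9.9 × 2.9 = 28.71°C, giving 28.86°C.

28.86°C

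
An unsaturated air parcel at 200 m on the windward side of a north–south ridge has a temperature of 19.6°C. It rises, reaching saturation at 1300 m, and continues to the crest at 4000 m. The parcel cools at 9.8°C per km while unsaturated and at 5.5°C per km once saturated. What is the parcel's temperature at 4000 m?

200 → 1300 m (dry, 9.8°C/km): ΔT = -9.8 × 1.1 = -10.78°C → T = 8.82°C
1300 → 4000 m (saturated, 5.5°C/km): ΔT = -5.5 × 2.7 = -14.85°C → T = -6.03°C

-6.03°C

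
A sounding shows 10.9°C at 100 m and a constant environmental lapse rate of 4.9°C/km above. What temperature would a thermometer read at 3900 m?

Environmental to 3900 m: -4.9 × 3.8 km = -18.62°C, so T = -7.72°C.

-7.72°C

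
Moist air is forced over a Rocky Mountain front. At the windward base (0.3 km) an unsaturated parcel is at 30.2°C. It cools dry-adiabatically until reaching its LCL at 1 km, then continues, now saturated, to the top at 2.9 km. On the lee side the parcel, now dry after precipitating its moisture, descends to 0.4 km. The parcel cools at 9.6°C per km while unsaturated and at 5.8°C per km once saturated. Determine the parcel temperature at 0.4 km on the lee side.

36.46°C

Dry to 1000 m: -9.6 × 0.7 km = -6.72°C, so T = 23.48°C.
Saturated to 2900 m: -5.8 × 1.9 km = -11.02°C, so T = 12.46°C.
Dry descent to 400 m: +9.6 × 2.5 km = +24°C, so T = 36.46°C.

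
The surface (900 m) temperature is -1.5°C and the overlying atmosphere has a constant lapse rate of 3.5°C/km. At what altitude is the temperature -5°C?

Height above start = (-1.5 − (-5)) / 3.5 = 1 km
Altitude = 900 m + 1000 m = 1900 m

1900 m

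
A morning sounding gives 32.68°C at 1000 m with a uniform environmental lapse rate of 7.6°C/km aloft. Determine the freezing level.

Height above start = (32.68 − 0) / 7.6 = 4.3 km
Altitude = 1000 m + 4300 m = 5300 m

5300 m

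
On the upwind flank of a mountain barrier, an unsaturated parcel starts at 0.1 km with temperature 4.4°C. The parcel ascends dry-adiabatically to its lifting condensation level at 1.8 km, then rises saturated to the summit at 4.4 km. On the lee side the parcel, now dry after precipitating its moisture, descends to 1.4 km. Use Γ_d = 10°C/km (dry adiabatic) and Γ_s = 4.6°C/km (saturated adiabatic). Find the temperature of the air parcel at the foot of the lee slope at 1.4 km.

From 100 m to 1800 m (dry): cools by 10 × 1.7 = 17°C, giving -12.6°C.
From 1800 m to 4400 m (saturated): cools by 4.6 × 2.6 = 11.96°C, giving -24.56°C.
From 4400 m to 1400 m (dry descent): warms by 10 × 3 = 30°C, giving 5.44°C.

5.44°C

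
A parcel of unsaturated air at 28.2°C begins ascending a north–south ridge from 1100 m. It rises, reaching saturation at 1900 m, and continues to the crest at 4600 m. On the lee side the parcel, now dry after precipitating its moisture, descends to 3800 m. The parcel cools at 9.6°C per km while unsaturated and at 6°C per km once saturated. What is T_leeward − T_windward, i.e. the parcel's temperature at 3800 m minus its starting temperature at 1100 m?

From 1100 m to 1900 m (dry): cools by 9.6 × 0.8 = 7.68°C, giving 20.52°C.
From 1900 m to 4600 m (saturated): cools by 6 × 2.7 = 16.2°C, giving 4.32°C.
From 4600 m to 3800 m (dry descent): warms by 9.6 × 0.8 = 7.68°C, giving 12°C.
Net change vs windward start: 12 − 28.2 = -16.2°C

-16.2°C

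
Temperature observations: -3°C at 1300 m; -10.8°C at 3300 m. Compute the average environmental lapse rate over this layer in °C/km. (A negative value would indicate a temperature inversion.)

Γ = −ΔT/Δz = (-3 − (-10.8)) / (3300 − 1300) m
  = 7.8°C / 2 km = 3.9°C/km

3.9°C/km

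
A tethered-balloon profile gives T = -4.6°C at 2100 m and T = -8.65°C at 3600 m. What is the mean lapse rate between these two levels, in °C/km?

Γ = −ΔT/Δz = (-4.6 − (-8.65)) / (3600 − 2100) m
  = 4.05°C / 1.5 km = 2.7°C/km

2.7°C/km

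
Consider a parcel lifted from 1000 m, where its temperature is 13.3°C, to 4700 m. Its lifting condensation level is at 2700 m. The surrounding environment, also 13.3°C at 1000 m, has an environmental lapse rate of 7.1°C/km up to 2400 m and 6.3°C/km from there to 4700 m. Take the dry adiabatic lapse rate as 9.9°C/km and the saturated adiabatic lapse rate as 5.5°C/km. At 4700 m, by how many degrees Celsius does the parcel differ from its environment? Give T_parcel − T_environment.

Parcel:
  1000 → 2700 m (dry, 9.9°C/km): ΔT = -9.9 × 1.7 = -16.83°C → T = -3.53°C
  2700 → 4700 m (saturated, 5.5°C/km): ΔT = -5.5 × 2 = -11°C → T = -14.53°C
Environment:
  1000 → 2400 m (environment, lower layer, 7.1°C/km): ΔT = -7.1 × 1.4 = -9.94°C → T = 3.36°C
  2400 → 4700 m (environment, upper layer, 6.3°C/km): ΔT = -6.3 × 2.3 = -14.49°C → T = -11.13°C
T_parcel − T_env = -14.53 − (-11.13) = -3.4°C

-3.4°C (parcel cooler than environment)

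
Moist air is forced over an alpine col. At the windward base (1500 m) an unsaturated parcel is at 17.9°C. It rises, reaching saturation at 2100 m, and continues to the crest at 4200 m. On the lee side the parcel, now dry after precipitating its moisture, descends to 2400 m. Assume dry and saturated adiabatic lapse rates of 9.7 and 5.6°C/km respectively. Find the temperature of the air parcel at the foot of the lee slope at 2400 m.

Dry to 2100 m: -9.7 × 0.6 km = -5.82°C, so T = 12.08°C.
Saturated to 4200 m: -5.6 × 2.1 km = -11.76°C, so T = 0.32°C.
Dry descent to 2400 m: +9.7 × 1.8 km = +17.46°C, so T = 17.78°C.

17.78°C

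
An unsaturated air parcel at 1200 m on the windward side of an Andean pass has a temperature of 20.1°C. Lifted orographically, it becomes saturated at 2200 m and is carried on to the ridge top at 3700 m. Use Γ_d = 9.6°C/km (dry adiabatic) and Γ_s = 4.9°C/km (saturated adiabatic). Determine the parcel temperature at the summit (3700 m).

From 1200 m to 2200 m (dry): cools by 9.6 × 1 = 9.6°C, giving 10.5°C.
From 2200 m to 3700 m (saturated): cools by 4.9 × 1.5 = 7.35°C, giving 3.15°C.

3.15°C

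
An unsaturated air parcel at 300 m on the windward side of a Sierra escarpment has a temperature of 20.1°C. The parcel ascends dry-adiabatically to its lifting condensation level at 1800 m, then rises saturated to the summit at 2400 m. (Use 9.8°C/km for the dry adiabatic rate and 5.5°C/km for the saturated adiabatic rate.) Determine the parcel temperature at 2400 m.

2.1°C

300 → 1800 m (dry, 9.8°C/km): ΔT = -9.8 × 1.5 = -14.7°C → T = 5.4°C
1800 → 2400 m (saturated, 5.5°C/km): ΔT = -5.5 × 0.6 = -3.3°C → T = 2.1°C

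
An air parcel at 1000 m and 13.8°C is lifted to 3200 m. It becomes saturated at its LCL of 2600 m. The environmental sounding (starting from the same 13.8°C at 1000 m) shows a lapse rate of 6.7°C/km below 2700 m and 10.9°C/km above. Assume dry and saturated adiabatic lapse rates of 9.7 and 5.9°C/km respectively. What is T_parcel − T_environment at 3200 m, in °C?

-2.22°C (parcel cooler than environment)

Parcel:
  From 1000 m to 2600 m (dry): cools by 9.7 × 1.6 = 15.52°C, giving -1.72°C.
  From 2600 m to 3200 m (saturated): cools by 5.9 × 0.6 = 3.54°C, giving -5.26°C.
Environment:
  From 1000 m to 2700 m (environment, lower layer): cools by 6.7 × 1.7 = 11.39°C, giving 2.41°C.
  From 2700 m to 3200 m (environment, upper layer): cools by 10.9 × 0.5 = 5.45°C, giving -3.04°C.
T_parcel − T_env = -5.26 − (-3.04) = -2.22°C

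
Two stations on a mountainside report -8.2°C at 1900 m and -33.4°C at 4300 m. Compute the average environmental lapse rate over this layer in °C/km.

Γ = −ΔT/Δz = (-8.2 − (-33.4)) / (4300 − 1900) m
  = 25.2°C / 2.4 km = 10.5°C/km

10.5°C/km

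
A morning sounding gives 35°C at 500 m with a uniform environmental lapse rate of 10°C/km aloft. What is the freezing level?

4000 m

Height above start = (35 − 0) / 10 = 3.5 km
Altitude = 500 m + 3500 m = 4000 m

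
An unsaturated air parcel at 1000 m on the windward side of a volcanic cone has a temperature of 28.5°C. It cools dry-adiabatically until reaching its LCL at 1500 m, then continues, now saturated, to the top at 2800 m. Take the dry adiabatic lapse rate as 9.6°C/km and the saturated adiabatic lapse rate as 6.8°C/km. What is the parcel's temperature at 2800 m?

1000 → 1500 m (dry, 9.6°C/km): ΔT = -9.6 × 0.5 = -4.8°C → T = 23.7°C
1500 → 2800 m (saturated, 6.8°C/km): ΔT = -6.8 × 1.3 = -8.84°C → T = 14.86°C

14.86°C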